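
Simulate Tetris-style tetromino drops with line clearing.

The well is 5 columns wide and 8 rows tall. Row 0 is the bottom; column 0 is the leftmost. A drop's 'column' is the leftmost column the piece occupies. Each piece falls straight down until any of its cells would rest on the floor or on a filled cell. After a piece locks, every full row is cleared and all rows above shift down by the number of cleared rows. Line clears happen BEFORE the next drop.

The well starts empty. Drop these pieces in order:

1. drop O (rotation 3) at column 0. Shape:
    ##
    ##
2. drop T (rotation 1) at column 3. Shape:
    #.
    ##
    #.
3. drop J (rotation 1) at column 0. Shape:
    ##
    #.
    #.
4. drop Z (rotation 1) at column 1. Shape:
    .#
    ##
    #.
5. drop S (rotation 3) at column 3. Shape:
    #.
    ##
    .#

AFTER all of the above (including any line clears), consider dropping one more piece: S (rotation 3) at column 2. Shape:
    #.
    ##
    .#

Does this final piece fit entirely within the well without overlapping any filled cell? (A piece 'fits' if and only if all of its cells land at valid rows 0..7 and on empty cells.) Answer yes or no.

Answer: no

Derivation:
Drop 1: O rot3 at col 0 lands with bottom-row=0; cleared 0 line(s) (total 0); column heights now [2 2 0 0 0], max=2
Drop 2: T rot1 at col 3 lands with bottom-row=0; cleared 0 line(s) (total 0); column heights now [2 2 0 3 2], max=3
Drop 3: J rot1 at col 0 lands with bottom-row=2; cleared 0 line(s) (total 0); column heights now [5 5 0 3 2], max=5
Drop 4: Z rot1 at col 1 lands with bottom-row=5; cleared 0 line(s) (total 0); column heights now [5 7 8 3 2], max=8
Drop 5: S rot3 at col 3 lands with bottom-row=2; cleared 0 line(s) (total 0); column heights now [5 7 8 5 4], max=8
Test piece S rot3 at col 2 (width 2): heights before test = [5 7 8 5 4]; fits = False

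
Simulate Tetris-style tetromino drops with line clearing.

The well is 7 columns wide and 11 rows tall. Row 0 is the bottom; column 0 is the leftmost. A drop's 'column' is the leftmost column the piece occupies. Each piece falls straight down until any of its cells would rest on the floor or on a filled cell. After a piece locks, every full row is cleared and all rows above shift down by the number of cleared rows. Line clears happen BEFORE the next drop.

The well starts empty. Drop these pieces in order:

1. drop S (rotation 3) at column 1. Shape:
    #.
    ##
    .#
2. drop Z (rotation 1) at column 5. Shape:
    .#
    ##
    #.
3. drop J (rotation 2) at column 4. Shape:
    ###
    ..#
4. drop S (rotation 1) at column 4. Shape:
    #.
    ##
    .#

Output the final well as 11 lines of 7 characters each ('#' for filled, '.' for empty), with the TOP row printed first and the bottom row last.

Drop 1: S rot3 at col 1 lands with bottom-row=0; cleared 0 line(s) (total 0); column heights now [0 3 2 0 0 0 0], max=3
Drop 2: Z rot1 at col 5 lands with bottom-row=0; cleared 0 line(s) (total 0); column heights now [0 3 2 0 0 2 3], max=3
Drop 3: J rot2 at col 4 lands with bottom-row=3; cleared 0 line(s) (total 0); column heights now [0 3 2 0 5 5 5], max=5
Drop 4: S rot1 at col 4 lands with bottom-row=5; cleared 0 line(s) (total 0); column heights now [0 3 2 0 8 7 5], max=8

Answer: .......
.......
.......
....#..
....##.
.....#.
....###
......#
.#....#
.##..##
..#..#.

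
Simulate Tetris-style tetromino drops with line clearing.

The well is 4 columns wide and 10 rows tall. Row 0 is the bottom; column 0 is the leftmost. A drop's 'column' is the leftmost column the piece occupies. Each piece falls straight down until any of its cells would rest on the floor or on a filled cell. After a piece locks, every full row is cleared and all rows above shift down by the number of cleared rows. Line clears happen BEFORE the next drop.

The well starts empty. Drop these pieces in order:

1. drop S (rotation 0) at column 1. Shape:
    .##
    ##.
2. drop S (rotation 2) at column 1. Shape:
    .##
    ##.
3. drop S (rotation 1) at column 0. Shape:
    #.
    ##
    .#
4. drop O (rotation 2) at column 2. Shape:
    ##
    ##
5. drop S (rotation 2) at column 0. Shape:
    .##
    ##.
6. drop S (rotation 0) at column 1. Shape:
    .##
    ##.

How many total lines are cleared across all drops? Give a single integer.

Answer: 1

Derivation:
Drop 1: S rot0 at col 1 lands with bottom-row=0; cleared 0 line(s) (total 0); column heights now [0 1 2 2], max=2
Drop 2: S rot2 at col 1 lands with bottom-row=2; cleared 0 line(s) (total 0); column heights now [0 3 4 4], max=4
Drop 3: S rot1 at col 0 lands with bottom-row=3; cleared 0 line(s) (total 0); column heights now [6 5 4 4], max=6
Drop 4: O rot2 at col 2 lands with bottom-row=4; cleared 1 line(s) (total 1); column heights now [5 4 5 5], max=5
Drop 5: S rot2 at col 0 lands with bottom-row=5; cleared 0 line(s) (total 1); column heights now [6 7 7 5], max=7
Drop 6: S rot0 at col 1 lands with bottom-row=7; cleared 0 line(s) (total 1); column heights now [6 8 9 9], max=9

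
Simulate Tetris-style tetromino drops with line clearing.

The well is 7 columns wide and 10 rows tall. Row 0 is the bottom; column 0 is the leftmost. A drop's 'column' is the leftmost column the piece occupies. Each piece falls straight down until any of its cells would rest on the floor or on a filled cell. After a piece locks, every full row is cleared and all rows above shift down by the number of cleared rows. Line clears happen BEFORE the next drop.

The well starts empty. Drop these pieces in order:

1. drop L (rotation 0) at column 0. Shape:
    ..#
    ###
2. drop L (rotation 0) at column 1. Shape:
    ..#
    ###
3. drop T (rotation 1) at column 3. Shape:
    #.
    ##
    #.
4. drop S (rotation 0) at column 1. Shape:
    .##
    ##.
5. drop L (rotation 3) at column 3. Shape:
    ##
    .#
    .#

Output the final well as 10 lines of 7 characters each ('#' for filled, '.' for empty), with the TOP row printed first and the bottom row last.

Answer: .......
...##..
..###..
.####..
...##..
...#...
...#...
.###...
..#....
###....

Derivation:
Drop 1: L rot0 at col 0 lands with bottom-row=0; cleared 0 line(s) (total 0); column heights now [1 1 2 0 0 0 0], max=2
Drop 2: L rot0 at col 1 lands with bottom-row=2; cleared 0 line(s) (total 0); column heights now [1 3 3 4 0 0 0], max=4
Drop 3: T rot1 at col 3 lands with bottom-row=4; cleared 0 line(s) (total 0); column heights now [1 3 3 7 6 0 0], max=7
Drop 4: S rot0 at col 1 lands with bottom-row=6; cleared 0 line(s) (total 0); column heights now [1 7 8 8 6 0 0], max=8
Drop 5: L rot3 at col 3 lands with bottom-row=6; cleared 0 line(s) (total 0); column heights now [1 7 8 9 9 0 0], max=9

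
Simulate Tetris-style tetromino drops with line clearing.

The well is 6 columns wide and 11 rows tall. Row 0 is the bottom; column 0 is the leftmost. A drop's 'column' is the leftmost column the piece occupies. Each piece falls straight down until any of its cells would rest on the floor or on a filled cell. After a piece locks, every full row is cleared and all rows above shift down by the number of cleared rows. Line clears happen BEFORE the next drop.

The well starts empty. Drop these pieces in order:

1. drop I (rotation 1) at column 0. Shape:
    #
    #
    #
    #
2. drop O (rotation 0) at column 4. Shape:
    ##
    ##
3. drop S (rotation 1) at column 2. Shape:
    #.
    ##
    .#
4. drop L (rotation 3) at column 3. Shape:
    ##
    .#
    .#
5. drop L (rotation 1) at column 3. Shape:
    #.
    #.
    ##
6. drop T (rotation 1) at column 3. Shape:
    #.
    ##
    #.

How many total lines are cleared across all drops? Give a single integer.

Drop 1: I rot1 at col 0 lands with bottom-row=0; cleared 0 line(s) (total 0); column heights now [4 0 0 0 0 0], max=4
Drop 2: O rot0 at col 4 lands with bottom-row=0; cleared 0 line(s) (total 0); column heights now [4 0 0 0 2 2], max=4
Drop 3: S rot1 at col 2 lands with bottom-row=0; cleared 0 line(s) (total 0); column heights now [4 0 3 2 2 2], max=4
Drop 4: L rot3 at col 3 lands with bottom-row=2; cleared 0 line(s) (total 0); column heights now [4 0 3 5 5 2], max=5
Drop 5: L rot1 at col 3 lands with bottom-row=5; cleared 0 line(s) (total 0); column heights now [4 0 3 8 6 2], max=8
Drop 6: T rot1 at col 3 lands with bottom-row=8; cleared 0 line(s) (total 0); column heights now [4 0 3 11 10 2], max=11

Answer: 0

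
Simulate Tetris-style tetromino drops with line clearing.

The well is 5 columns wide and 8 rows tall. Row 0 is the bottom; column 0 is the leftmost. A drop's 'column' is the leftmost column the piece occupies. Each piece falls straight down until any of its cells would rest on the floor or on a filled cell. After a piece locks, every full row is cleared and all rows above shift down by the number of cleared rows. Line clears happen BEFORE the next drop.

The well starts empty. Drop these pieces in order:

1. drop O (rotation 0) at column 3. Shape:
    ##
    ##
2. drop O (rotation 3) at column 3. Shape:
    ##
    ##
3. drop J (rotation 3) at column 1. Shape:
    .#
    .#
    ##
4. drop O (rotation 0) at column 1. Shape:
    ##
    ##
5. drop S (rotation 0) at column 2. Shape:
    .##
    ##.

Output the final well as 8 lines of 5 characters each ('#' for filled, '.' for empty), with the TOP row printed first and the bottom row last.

Drop 1: O rot0 at col 3 lands with bottom-row=0; cleared 0 line(s) (total 0); column heights now [0 0 0 2 2], max=2
Drop 2: O rot3 at col 3 lands with bottom-row=2; cleared 0 line(s) (total 0); column heights now [0 0 0 4 4], max=4
Drop 3: J rot3 at col 1 lands with bottom-row=0; cleared 0 line(s) (total 0); column heights now [0 1 3 4 4], max=4
Drop 4: O rot0 at col 1 lands with bottom-row=3; cleared 0 line(s) (total 0); column heights now [0 5 5 4 4], max=5
Drop 5: S rot0 at col 2 lands with bottom-row=5; cleared 0 line(s) (total 0); column heights now [0 5 6 7 7], max=7

Answer: .....
...##
..##.
.##..
.####
..###
..###
.####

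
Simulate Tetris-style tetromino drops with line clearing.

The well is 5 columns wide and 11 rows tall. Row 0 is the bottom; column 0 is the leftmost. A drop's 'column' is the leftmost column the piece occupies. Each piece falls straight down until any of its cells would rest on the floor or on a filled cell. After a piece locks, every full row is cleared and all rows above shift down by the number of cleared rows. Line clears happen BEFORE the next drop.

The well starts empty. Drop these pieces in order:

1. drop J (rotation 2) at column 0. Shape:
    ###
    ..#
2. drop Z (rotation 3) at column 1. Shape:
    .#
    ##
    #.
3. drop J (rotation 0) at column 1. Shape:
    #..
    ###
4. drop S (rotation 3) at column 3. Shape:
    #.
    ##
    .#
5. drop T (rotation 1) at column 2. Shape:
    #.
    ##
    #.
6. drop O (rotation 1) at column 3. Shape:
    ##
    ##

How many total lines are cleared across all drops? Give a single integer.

Drop 1: J rot2 at col 0 lands with bottom-row=0; cleared 0 line(s) (total 0); column heights now [2 2 2 0 0], max=2
Drop 2: Z rot3 at col 1 lands with bottom-row=2; cleared 0 line(s) (total 0); column heights now [2 4 5 0 0], max=5
Drop 3: J rot0 at col 1 lands with bottom-row=5; cleared 0 line(s) (total 0); column heights now [2 7 6 6 0], max=7
Drop 4: S rot3 at col 3 lands with bottom-row=5; cleared 0 line(s) (total 0); column heights now [2 7 6 8 7], max=8
Drop 5: T rot1 at col 2 lands with bottom-row=7; cleared 0 line(s) (total 0); column heights now [2 7 10 9 7], max=10
Drop 6: O rot1 at col 3 lands with bottom-row=9; cleared 0 line(s) (total 0); column heights now [2 7 10 11 11], max=11

Answer: 0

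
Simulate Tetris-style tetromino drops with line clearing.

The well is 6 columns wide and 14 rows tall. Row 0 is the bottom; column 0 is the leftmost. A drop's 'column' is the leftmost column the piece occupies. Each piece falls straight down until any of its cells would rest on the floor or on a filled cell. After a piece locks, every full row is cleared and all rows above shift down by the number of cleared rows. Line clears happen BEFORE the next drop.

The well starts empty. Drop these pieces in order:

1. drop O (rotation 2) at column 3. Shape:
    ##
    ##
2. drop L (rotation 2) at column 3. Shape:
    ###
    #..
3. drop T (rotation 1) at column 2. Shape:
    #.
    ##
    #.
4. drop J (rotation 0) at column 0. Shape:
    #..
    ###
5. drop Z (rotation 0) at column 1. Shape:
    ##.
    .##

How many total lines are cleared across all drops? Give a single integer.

Answer: 0

Derivation:
Drop 1: O rot2 at col 3 lands with bottom-row=0; cleared 0 line(s) (total 0); column heights now [0 0 0 2 2 0], max=2
Drop 2: L rot2 at col 3 lands with bottom-row=2; cleared 0 line(s) (total 0); column heights now [0 0 0 4 4 4], max=4
Drop 3: T rot1 at col 2 lands with bottom-row=3; cleared 0 line(s) (total 0); column heights now [0 0 6 5 4 4], max=6
Drop 4: J rot0 at col 0 lands with bottom-row=6; cleared 0 line(s) (total 0); column heights now [8 7 7 5 4 4], max=8
Drop 5: Z rot0 at col 1 lands with bottom-row=7; cleared 0 line(s) (total 0); column heights now [8 9 9 8 4 4], max=9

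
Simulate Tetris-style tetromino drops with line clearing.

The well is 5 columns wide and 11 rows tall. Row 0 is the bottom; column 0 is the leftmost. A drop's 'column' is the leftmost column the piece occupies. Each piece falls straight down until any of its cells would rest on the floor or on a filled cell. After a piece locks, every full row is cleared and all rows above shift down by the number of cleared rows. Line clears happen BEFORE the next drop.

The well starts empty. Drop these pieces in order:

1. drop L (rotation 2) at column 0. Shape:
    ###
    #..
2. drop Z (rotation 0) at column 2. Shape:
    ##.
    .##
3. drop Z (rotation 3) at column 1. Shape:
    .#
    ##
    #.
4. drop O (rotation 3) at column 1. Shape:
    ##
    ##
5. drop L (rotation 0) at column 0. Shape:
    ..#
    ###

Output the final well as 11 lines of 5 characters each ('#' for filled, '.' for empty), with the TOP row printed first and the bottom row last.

Answer: .....
.....
.....
..#..
###..
.##..
.##..
..#..
.##..
.###.
#....

Derivation:
Drop 1: L rot2 at col 0 lands with bottom-row=0; cleared 0 line(s) (total 0); column heights now [2 2 2 0 0], max=2
Drop 2: Z rot0 at col 2 lands with bottom-row=1; cleared 1 line(s) (total 1); column heights now [1 0 2 2 0], max=2
Drop 3: Z rot3 at col 1 lands with bottom-row=1; cleared 0 line(s) (total 1); column heights now [1 3 4 2 0], max=4
Drop 4: O rot3 at col 1 lands with bottom-row=4; cleared 0 line(s) (total 1); column heights now [1 6 6 2 0], max=6
Drop 5: L rot0 at col 0 lands with bottom-row=6; cleared 0 line(s) (total 1); column heights now [7 7 8 2 0], max=8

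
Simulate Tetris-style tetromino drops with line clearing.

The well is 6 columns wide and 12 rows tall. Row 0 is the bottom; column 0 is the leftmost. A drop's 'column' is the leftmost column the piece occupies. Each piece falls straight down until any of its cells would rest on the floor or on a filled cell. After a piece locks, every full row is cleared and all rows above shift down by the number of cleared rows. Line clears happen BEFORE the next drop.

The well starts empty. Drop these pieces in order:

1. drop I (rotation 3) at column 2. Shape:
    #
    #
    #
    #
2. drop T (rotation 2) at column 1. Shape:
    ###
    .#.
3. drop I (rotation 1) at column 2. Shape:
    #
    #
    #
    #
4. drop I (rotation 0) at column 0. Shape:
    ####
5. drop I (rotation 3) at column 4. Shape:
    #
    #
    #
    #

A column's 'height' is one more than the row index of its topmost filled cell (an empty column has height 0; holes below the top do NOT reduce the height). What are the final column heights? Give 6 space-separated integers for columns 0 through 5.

Drop 1: I rot3 at col 2 lands with bottom-row=0; cleared 0 line(s) (total 0); column heights now [0 0 4 0 0 0], max=4
Drop 2: T rot2 at col 1 lands with bottom-row=4; cleared 0 line(s) (total 0); column heights now [0 6 6 6 0 0], max=6
Drop 3: I rot1 at col 2 lands with bottom-row=6; cleared 0 line(s) (total 0); column heights now [0 6 10 6 0 0], max=10
Drop 4: I rot0 at col 0 lands with bottom-row=10; cleared 0 line(s) (total 0); column heights now [11 11 11 11 0 0], max=11
Drop 5: I rot3 at col 4 lands with bottom-row=0; cleared 0 line(s) (total 0); column heights now [11 11 11 11 4 0], max=11

Answer: 11 11 11 11 4 0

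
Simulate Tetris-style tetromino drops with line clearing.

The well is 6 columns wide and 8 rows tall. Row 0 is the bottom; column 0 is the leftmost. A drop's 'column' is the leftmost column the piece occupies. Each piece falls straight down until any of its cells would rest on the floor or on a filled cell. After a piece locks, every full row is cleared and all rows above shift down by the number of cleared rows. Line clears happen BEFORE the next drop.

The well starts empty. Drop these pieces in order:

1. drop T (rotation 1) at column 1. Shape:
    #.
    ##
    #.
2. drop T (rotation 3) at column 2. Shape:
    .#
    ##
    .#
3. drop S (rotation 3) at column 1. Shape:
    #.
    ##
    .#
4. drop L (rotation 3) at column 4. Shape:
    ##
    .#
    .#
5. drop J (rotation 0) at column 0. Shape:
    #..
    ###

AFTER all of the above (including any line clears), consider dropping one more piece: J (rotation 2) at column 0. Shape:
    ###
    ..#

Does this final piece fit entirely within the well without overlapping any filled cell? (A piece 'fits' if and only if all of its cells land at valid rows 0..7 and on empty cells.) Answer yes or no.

Drop 1: T rot1 at col 1 lands with bottom-row=0; cleared 0 line(s) (total 0); column heights now [0 3 2 0 0 0], max=3
Drop 2: T rot3 at col 2 lands with bottom-row=1; cleared 0 line(s) (total 0); column heights now [0 3 3 4 0 0], max=4
Drop 3: S rot3 at col 1 lands with bottom-row=3; cleared 0 line(s) (total 0); column heights now [0 6 5 4 0 0], max=6
Drop 4: L rot3 at col 4 lands with bottom-row=0; cleared 0 line(s) (total 0); column heights now [0 6 5 4 3 3], max=6
Drop 5: J rot0 at col 0 lands with bottom-row=6; cleared 0 line(s) (total 0); column heights now [8 7 7 4 3 3], max=8
Test piece J rot2 at col 0 (width 3): heights before test = [8 7 7 4 3 3]; fits = False

Answer: no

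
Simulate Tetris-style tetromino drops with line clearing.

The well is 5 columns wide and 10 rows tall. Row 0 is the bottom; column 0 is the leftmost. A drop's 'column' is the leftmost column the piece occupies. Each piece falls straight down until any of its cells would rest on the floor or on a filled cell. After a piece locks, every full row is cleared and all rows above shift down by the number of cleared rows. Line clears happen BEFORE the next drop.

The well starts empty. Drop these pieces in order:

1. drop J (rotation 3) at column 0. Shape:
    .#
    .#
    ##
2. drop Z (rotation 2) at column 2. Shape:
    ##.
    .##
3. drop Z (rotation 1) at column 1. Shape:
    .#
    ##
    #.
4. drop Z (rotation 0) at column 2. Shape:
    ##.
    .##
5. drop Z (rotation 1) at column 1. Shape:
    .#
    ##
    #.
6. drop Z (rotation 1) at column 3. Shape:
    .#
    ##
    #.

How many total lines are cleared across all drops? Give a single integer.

Drop 1: J rot3 at col 0 lands with bottom-row=0; cleared 0 line(s) (total 0); column heights now [1 3 0 0 0], max=3
Drop 2: Z rot2 at col 2 lands with bottom-row=0; cleared 0 line(s) (total 0); column heights now [1 3 2 2 1], max=3
Drop 3: Z rot1 at col 1 lands with bottom-row=3; cleared 0 line(s) (total 0); column heights now [1 5 6 2 1], max=6
Drop 4: Z rot0 at col 2 lands with bottom-row=5; cleared 0 line(s) (total 0); column heights now [1 5 7 7 6], max=7
Drop 5: Z rot1 at col 1 lands with bottom-row=6; cleared 0 line(s) (total 0); column heights now [1 8 9 7 6], max=9
Drop 6: Z rot1 at col 3 lands with bottom-row=7; cleared 0 line(s) (total 0); column heights now [1 8 9 9 10], max=10

Answer: 0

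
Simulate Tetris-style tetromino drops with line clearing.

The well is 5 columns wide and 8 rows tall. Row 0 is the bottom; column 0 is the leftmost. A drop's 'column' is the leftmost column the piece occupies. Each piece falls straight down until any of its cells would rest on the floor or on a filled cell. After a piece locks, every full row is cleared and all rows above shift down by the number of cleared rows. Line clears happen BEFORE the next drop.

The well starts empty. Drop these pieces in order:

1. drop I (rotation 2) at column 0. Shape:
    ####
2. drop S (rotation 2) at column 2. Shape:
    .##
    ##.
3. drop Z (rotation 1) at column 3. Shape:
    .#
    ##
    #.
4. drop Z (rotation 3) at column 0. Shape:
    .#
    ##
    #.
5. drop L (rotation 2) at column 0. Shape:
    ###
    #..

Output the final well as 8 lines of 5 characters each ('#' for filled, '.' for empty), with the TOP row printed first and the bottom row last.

Drop 1: I rot2 at col 0 lands with bottom-row=0; cleared 0 line(s) (total 0); column heights now [1 1 1 1 0], max=1
Drop 2: S rot2 at col 2 lands with bottom-row=1; cleared 0 line(s) (total 0); column heights now [1 1 2 3 3], max=3
Drop 3: Z rot1 at col 3 lands with bottom-row=3; cleared 0 line(s) (total 0); column heights now [1 1 2 5 6], max=6
Drop 4: Z rot3 at col 0 lands with bottom-row=1; cleared 0 line(s) (total 0); column heights now [3 4 2 5 6], max=6
Drop 5: L rot2 at col 0 lands with bottom-row=3; cleared 1 line(s) (total 1); column heights now [4 4 2 4 5], max=5

Answer: .....
.....
.....
....#
##.#.
##.##
#.##.
####.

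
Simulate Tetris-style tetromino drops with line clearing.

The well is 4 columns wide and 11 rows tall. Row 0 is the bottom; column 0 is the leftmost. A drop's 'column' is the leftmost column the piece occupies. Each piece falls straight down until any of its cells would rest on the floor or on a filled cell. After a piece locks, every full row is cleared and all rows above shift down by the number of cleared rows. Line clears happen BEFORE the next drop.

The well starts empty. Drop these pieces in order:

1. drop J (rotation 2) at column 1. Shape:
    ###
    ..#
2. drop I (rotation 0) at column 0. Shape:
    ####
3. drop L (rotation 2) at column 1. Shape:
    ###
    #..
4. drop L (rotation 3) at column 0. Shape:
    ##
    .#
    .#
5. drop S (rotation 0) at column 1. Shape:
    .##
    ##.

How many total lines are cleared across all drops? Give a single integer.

Drop 1: J rot2 at col 1 lands with bottom-row=0; cleared 0 line(s) (total 0); column heights now [0 2 2 2], max=2
Drop 2: I rot0 at col 0 lands with bottom-row=2; cleared 1 line(s) (total 1); column heights now [0 2 2 2], max=2
Drop 3: L rot2 at col 1 lands with bottom-row=2; cleared 0 line(s) (total 1); column heights now [0 4 4 4], max=4
Drop 4: L rot3 at col 0 lands with bottom-row=4; cleared 0 line(s) (total 1); column heights now [7 7 4 4], max=7
Drop 5: S rot0 at col 1 lands with bottom-row=7; cleared 0 line(s) (total 1); column heights now [7 8 9 9], max=9

Answer: 1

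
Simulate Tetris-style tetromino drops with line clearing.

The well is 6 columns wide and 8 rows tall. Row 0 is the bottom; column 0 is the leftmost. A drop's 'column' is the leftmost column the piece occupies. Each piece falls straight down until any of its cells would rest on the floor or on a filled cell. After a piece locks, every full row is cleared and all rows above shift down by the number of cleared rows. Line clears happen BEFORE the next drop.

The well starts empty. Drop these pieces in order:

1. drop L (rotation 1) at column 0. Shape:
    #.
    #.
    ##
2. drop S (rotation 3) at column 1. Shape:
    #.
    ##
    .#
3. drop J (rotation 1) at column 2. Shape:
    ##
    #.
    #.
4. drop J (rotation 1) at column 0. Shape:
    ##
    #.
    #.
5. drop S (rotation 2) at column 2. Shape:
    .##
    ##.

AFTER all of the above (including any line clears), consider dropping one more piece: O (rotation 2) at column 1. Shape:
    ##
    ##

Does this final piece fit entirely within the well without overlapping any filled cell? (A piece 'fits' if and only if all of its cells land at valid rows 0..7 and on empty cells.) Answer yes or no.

Answer: yes

Derivation:
Drop 1: L rot1 at col 0 lands with bottom-row=0; cleared 0 line(s) (total 0); column heights now [3 1 0 0 0 0], max=3
Drop 2: S rot3 at col 1 lands with bottom-row=0; cleared 0 line(s) (total 0); column heights now [3 3 2 0 0 0], max=3
Drop 3: J rot1 at col 2 lands with bottom-row=2; cleared 0 line(s) (total 0); column heights now [3 3 5 5 0 0], max=5
Drop 4: J rot1 at col 0 lands with bottom-row=3; cleared 0 line(s) (total 0); column heights now [6 6 5 5 0 0], max=6
Drop 5: S rot2 at col 2 lands with bottom-row=5; cleared 0 line(s) (total 0); column heights now [6 6 6 7 7 0], max=7
Test piece O rot2 at col 1 (width 2): heights before test = [6 6 6 7 7 0]; fits = True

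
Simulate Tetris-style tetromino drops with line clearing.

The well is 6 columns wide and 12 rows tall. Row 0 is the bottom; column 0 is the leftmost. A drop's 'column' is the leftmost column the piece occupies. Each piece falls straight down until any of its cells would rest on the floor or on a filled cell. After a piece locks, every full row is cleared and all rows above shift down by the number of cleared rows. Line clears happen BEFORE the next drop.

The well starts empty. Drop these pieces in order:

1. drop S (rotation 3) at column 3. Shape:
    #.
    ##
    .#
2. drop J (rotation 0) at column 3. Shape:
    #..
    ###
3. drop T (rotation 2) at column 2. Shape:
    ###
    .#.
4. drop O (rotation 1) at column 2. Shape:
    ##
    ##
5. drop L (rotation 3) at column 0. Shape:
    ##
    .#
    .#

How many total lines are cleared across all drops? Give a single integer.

Drop 1: S rot3 at col 3 lands with bottom-row=0; cleared 0 line(s) (total 0); column heights now [0 0 0 3 2 0], max=3
Drop 2: J rot0 at col 3 lands with bottom-row=3; cleared 0 line(s) (total 0); column heights now [0 0 0 5 4 4], max=5
Drop 3: T rot2 at col 2 lands with bottom-row=5; cleared 0 line(s) (total 0); column heights now [0 0 7 7 7 4], max=7
Drop 4: O rot1 at col 2 lands with bottom-row=7; cleared 0 line(s) (total 0); column heights now [0 0 9 9 7 4], max=9
Drop 5: L rot3 at col 0 lands with bottom-row=0; cleared 0 line(s) (total 0); column heights now [3 3 9 9 7 4], max=9

Answer: 0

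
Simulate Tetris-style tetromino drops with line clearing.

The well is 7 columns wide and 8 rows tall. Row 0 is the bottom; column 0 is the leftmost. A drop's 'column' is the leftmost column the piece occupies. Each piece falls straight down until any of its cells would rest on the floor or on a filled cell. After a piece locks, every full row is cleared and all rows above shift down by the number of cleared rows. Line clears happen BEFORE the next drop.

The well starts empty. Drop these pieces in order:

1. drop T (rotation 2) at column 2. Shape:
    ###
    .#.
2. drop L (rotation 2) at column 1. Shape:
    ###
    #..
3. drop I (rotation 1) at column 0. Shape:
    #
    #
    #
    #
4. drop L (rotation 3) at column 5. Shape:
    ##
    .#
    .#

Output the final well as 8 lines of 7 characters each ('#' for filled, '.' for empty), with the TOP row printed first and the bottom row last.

Drop 1: T rot2 at col 2 lands with bottom-row=0; cleared 0 line(s) (total 0); column heights now [0 0 2 2 2 0 0], max=2
Drop 2: L rot2 at col 1 lands with bottom-row=1; cleared 0 line(s) (total 0); column heights now [0 3 3 3 2 0 0], max=3
Drop 3: I rot1 at col 0 lands with bottom-row=0; cleared 0 line(s) (total 0); column heights now [4 3 3 3 2 0 0], max=4
Drop 4: L rot3 at col 5 lands with bottom-row=0; cleared 0 line(s) (total 0); column heights now [4 3 3 3 2 3 3], max=4

Answer: .......
.......
.......
.......
#......
####.##
#####.#
#..#..#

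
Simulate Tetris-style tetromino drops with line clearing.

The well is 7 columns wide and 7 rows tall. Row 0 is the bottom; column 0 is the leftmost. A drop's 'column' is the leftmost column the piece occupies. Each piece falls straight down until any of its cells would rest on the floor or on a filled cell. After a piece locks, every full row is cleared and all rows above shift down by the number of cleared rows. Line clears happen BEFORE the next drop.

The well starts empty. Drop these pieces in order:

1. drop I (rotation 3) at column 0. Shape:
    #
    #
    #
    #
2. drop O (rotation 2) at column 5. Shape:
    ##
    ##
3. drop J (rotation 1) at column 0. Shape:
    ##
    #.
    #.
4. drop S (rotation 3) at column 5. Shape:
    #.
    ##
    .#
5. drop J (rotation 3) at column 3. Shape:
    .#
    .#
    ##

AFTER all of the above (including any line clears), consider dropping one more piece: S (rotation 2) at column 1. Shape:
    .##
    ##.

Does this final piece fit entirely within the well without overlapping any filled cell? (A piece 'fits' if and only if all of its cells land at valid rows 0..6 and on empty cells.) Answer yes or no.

Answer: no

Derivation:
Drop 1: I rot3 at col 0 lands with bottom-row=0; cleared 0 line(s) (total 0); column heights now [4 0 0 0 0 0 0], max=4
Drop 2: O rot2 at col 5 lands with bottom-row=0; cleared 0 line(s) (total 0); column heights now [4 0 0 0 0 2 2], max=4
Drop 3: J rot1 at col 0 lands with bottom-row=4; cleared 0 line(s) (total 0); column heights now [7 7 0 0 0 2 2], max=7
Drop 4: S rot3 at col 5 lands with bottom-row=2; cleared 0 line(s) (total 0); column heights now [7 7 0 0 0 5 4], max=7
Drop 5: J rot3 at col 3 lands with bottom-row=0; cleared 0 line(s) (total 0); column heights now [7 7 0 1 3 5 4], max=7
Test piece S rot2 at col 1 (width 3): heights before test = [7 7 0 1 3 5 4]; fits = False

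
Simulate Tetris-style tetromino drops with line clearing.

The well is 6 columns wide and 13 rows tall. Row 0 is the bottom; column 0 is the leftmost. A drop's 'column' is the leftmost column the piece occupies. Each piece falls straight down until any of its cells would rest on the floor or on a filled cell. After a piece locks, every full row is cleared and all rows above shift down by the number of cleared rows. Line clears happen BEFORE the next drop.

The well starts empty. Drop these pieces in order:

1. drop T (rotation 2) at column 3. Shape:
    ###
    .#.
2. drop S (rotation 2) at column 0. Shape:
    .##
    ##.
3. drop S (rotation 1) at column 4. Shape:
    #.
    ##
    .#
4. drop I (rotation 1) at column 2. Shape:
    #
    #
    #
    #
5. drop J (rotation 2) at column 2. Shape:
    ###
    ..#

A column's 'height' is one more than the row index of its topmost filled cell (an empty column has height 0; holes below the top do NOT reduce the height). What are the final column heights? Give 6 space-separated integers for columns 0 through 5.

Answer: 1 2 7 7 7 4

Derivation:
Drop 1: T rot2 at col 3 lands with bottom-row=0; cleared 0 line(s) (total 0); column heights now [0 0 0 2 2 2], max=2
Drop 2: S rot2 at col 0 lands with bottom-row=0; cleared 0 line(s) (total 0); column heights now [1 2 2 2 2 2], max=2
Drop 3: S rot1 at col 4 lands with bottom-row=2; cleared 0 line(s) (total 0); column heights now [1 2 2 2 5 4], max=5
Drop 4: I rot1 at col 2 lands with bottom-row=2; cleared 0 line(s) (total 0); column heights now [1 2 6 2 5 4], max=6
Drop 5: J rot2 at col 2 lands with bottom-row=5; cleared 0 line(s) (total 0); column heights now [1 2 7 7 7 4], max=7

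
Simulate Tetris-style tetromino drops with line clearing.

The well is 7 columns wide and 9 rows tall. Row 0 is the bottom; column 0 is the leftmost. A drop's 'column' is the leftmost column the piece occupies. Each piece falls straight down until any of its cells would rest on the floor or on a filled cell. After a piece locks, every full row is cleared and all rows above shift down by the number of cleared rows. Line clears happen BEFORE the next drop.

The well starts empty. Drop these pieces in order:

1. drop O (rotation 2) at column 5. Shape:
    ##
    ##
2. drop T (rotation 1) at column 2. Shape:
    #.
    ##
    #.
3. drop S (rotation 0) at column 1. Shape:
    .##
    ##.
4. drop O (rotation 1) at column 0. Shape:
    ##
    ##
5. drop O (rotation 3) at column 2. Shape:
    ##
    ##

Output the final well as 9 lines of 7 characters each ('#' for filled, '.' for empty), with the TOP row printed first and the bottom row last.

Answer: .......
.......
..##...
####...
####...
.##....
..#....
..##.##
..#..##

Derivation:
Drop 1: O rot2 at col 5 lands with bottom-row=0; cleared 0 line(s) (total 0); column heights now [0 0 0 0 0 2 2], max=2
Drop 2: T rot1 at col 2 lands with bottom-row=0; cleared 0 line(s) (total 0); column heights now [0 0 3 2 0 2 2], max=3
Drop 3: S rot0 at col 1 lands with bottom-row=3; cleared 0 line(s) (total 0); column heights now [0 4 5 5 0 2 2], max=5
Drop 4: O rot1 at col 0 lands with bottom-row=4; cleared 0 line(s) (total 0); column heights now [6 6 5 5 0 2 2], max=6
Drop 5: O rot3 at col 2 lands with bottom-row=5; cleared 0 line(s) (total 0); column heights now [6 6 7 7 0 2 2], max=7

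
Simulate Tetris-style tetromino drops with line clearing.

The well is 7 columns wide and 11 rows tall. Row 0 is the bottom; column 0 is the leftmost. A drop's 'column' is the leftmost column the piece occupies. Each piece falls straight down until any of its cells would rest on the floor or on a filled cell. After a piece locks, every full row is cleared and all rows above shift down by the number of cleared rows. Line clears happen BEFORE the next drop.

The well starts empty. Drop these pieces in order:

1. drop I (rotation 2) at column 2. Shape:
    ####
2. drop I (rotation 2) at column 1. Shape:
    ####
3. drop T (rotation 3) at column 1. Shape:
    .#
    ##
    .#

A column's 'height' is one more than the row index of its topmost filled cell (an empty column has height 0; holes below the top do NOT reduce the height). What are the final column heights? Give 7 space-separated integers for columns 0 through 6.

Answer: 0 4 5 2 2 1 0

Derivation:
Drop 1: I rot2 at col 2 lands with bottom-row=0; cleared 0 line(s) (total 0); column heights now [0 0 1 1 1 1 0], max=1
Drop 2: I rot2 at col 1 lands with bottom-row=1; cleared 0 line(s) (total 0); column heights now [0 2 2 2 2 1 0], max=2
Drop 3: T rot3 at col 1 lands with bottom-row=2; cleared 0 line(s) (total 0); column heights now [0 4 5 2 2 1 0], max=5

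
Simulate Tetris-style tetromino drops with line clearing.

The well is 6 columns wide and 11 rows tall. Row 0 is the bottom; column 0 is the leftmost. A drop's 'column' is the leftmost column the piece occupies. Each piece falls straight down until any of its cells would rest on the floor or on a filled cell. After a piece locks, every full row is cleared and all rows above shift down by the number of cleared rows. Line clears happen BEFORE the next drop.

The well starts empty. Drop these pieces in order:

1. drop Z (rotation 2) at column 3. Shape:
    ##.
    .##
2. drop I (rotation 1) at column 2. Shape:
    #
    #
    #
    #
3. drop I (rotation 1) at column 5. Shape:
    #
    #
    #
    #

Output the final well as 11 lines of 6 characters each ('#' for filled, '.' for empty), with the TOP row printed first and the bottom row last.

Answer: ......
......
......
......
......
......
.....#
..#..#
..#..#
..####
..#.##

Derivation:
Drop 1: Z rot2 at col 3 lands with bottom-row=0; cleared 0 line(s) (total 0); column heights now [0 0 0 2 2 1], max=2
Drop 2: I rot1 at col 2 lands with bottom-row=0; cleared 0 line(s) (total 0); column heights now [0 0 4 2 2 1], max=4
Drop 3: I rot1 at col 5 lands with bottom-row=1; cleared 0 line(s) (total 0); column heights now [0 0 4 2 2 5], max=5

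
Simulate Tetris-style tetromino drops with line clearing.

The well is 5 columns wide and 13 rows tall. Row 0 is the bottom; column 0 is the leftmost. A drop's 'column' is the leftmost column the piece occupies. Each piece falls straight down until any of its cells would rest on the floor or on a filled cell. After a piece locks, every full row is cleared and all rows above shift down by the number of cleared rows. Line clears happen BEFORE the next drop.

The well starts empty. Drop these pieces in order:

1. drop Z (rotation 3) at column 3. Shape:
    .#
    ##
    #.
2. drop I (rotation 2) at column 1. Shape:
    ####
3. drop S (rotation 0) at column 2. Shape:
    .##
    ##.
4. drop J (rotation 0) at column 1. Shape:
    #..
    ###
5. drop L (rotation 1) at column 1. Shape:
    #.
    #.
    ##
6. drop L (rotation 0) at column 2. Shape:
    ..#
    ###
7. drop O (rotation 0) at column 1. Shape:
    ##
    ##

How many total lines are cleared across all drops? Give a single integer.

Drop 1: Z rot3 at col 3 lands with bottom-row=0; cleared 0 line(s) (total 0); column heights now [0 0 0 2 3], max=3
Drop 2: I rot2 at col 1 lands with bottom-row=3; cleared 0 line(s) (total 0); column heights now [0 4 4 4 4], max=4
Drop 3: S rot0 at col 2 lands with bottom-row=4; cleared 0 line(s) (total 0); column heights now [0 4 5 6 6], max=6
Drop 4: J rot0 at col 1 lands with bottom-row=6; cleared 0 line(s) (total 0); column heights now [0 8 7 7 6], max=8
Drop 5: L rot1 at col 1 lands with bottom-row=8; cleared 0 line(s) (total 0); column heights now [0 11 9 7 6], max=11
Drop 6: L rot0 at col 2 lands with bottom-row=9; cleared 0 line(s) (total 0); column heights now [0 11 10 10 11], max=11
Drop 7: O rot0 at col 1 lands with bottom-row=11; cleared 0 line(s) (total 0); column heights now [0 13 13 10 11], max=13

Answer: 0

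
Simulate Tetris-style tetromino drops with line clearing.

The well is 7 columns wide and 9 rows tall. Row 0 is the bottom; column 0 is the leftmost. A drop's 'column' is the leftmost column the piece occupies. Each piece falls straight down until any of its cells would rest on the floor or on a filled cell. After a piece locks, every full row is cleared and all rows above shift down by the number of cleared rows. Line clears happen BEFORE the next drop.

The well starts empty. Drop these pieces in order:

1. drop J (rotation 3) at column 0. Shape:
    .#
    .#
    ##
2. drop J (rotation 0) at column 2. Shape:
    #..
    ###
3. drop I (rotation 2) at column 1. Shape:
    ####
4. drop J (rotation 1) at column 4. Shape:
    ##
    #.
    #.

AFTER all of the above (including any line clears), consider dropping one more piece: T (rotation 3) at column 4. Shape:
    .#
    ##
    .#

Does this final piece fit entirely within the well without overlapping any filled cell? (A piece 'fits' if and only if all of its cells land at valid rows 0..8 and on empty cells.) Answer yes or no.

Drop 1: J rot3 at col 0 lands with bottom-row=0; cleared 0 line(s) (total 0); column heights now [1 3 0 0 0 0 0], max=3
Drop 2: J rot0 at col 2 lands with bottom-row=0; cleared 0 line(s) (total 0); column heights now [1 3 2 1 1 0 0], max=3
Drop 3: I rot2 at col 1 lands with bottom-row=3; cleared 0 line(s) (total 0); column heights now [1 4 4 4 4 0 0], max=4
Drop 4: J rot1 at col 4 lands with bottom-row=4; cleared 0 line(s) (total 0); column heights now [1 4 4 4 7 7 0], max=7
Test piece T rot3 at col 4 (width 2): heights before test = [1 4 4 4 7 7 0]; fits = False

Answer: no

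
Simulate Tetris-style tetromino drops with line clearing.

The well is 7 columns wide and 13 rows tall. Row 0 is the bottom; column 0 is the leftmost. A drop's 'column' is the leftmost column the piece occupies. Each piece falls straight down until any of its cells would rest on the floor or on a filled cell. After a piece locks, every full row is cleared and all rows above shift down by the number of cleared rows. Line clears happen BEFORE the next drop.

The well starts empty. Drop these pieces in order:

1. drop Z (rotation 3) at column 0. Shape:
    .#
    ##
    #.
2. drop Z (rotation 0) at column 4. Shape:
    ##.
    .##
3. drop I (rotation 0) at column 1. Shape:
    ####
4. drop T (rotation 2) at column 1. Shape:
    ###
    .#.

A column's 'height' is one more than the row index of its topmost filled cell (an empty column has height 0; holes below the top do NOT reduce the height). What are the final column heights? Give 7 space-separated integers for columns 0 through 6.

Answer: 2 6 6 6 4 2 1

Derivation:
Drop 1: Z rot3 at col 0 lands with bottom-row=0; cleared 0 line(s) (total 0); column heights now [2 3 0 0 0 0 0], max=3
Drop 2: Z rot0 at col 4 lands with bottom-row=0; cleared 0 line(s) (total 0); column heights now [2 3 0 0 2 2 1], max=3
Drop 3: I rot0 at col 1 lands with bottom-row=3; cleared 0 line(s) (total 0); column heights now [2 4 4 4 4 2 1], max=4
Drop 4: T rot2 at col 1 lands with bottom-row=4; cleared 0 line(s) (total 0); column heights now [2 6 6 6 4 2 1], max=6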